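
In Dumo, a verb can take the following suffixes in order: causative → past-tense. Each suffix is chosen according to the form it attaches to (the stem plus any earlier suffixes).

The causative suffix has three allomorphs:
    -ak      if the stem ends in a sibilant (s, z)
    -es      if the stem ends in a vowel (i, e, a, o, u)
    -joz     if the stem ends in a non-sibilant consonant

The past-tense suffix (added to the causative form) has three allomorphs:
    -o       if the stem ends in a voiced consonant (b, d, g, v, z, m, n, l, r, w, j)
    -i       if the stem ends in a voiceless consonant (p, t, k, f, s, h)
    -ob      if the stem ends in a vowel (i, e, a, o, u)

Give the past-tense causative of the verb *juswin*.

*juswin* — final sound /n/ (a non-sibilant consonant) → -joz → *juswinjoz*.
The causative form *juswinjoz* — final sound /z/ (a voiced consonant) → -o → *juswinjozo*.

juswinjozo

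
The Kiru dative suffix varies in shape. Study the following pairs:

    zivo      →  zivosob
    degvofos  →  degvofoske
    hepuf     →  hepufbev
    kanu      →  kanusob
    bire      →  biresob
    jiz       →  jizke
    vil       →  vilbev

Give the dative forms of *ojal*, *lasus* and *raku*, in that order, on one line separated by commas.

ojalbev, lasuske, rakusob

Looking at the final sound of each stem: -ke when the stem ends in a sibilant (*degvofos*, *jiz*); -bev when the stem ends in a non-sibilant consonant (*hepuf*, *vil*); -sob when the stem ends in a vowel (*zivo*, *kanu*, *bire*).
*ojal*: final sound = /l/, a non-sibilant consonant → -bev → *ojalbev*.
*lasus*: final sound = /s/, a sibilant → -ke → *lasuske*.
The final sound of *raku* is /u/, which is a vowel, so the suffix is -sob, giving *rakusob*.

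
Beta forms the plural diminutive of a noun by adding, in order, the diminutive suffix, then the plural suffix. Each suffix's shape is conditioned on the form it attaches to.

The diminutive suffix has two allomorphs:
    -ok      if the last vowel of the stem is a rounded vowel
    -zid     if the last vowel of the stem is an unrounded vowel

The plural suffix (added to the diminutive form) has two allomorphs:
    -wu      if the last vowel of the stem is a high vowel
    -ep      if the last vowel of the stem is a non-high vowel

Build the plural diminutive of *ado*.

Since the last vowel of *ado* is /o/ (a rounded vowel), it takes -ok, giving *adook*.
The diminutive form *adook*: last vowel = /o/, a non-high vowel → -ep → *adookep*.

adookep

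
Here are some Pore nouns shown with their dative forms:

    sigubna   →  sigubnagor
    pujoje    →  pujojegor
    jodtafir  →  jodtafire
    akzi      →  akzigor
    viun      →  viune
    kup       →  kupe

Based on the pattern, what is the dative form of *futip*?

futipe

The pattern is consonant vs. vowel: -e when the stem ends in a consonant (*jodtafir*, *viun*, *kup*); -gor when the stem ends in a vowel (*sigubna*, *pujoje*, *akzi*).
The final sound of *futip* is /p/, which is a consonant, so the suffix is -e, giving *futipe*.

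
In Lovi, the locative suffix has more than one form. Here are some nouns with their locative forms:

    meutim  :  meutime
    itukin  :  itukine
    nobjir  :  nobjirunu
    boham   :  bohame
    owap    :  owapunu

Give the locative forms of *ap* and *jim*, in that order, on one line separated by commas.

The pattern is nasality of the final consonant: -e when the stem ends in a nasal (*meutim*, *itukin*, *boham*); -unu when the stem ends in a non-nasal consonant (*nobjir*, *owap*).
The final consonant of *ap* is /p/, which is non-nasal, so the suffix is -unu, giving *apunu*.
*jim* — final consonant /m/ (a nasal) → -e → *jime*.

apunu, jime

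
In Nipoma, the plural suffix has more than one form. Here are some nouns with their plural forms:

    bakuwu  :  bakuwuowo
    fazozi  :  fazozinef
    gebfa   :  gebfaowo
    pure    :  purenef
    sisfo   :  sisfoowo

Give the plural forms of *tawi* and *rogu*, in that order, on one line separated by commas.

The alternation tracks the last vowel of the stem — -nef when the last vowel of the stem is a front vowel (*fazozi*, *pure*); -owo when the last vowel of the stem is a back vowel (*bakuwu*, *gebfa*, *sisfo*).
*tawi* — last vowel /i/ (a front vowel) → -nef → *tawinef*.
*rogu* — last vowel /u/ (a back vowel) → -owo → *roguowo*.

tawinef, roguowo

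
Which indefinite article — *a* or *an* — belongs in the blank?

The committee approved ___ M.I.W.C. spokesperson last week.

an

The indefinite article is chosen by the initial *sound* of the following word, not its spelling.
The initialism *M.I.W.C.* is read letter by letter; the first letter, M, is pronounced /ɛm/, which begins with a vowel sound.
So the article is *an*: The committee approved an M.I.W.C. spokesperson last week.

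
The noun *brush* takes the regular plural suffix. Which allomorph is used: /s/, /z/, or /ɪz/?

/ɪz/

The stem *brush* ends in a sibilant (/s, z, ʃ, ʒ, tʃ, dʒ/).
The plural suffix surfaces as /ɪz/ after sibilants, /s/ after other voiceless consonants, and /z/ after other voiced sounds.
So the plural -s on *brush* is pronounced /ɪz/.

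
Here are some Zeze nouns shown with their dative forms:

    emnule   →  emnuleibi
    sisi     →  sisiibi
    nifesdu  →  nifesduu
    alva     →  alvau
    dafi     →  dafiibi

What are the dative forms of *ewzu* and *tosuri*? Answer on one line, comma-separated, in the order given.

ewzuu, tosuriibi

The alternation tracks the last vowel of the stem — -ibi when the last vowel of the stem is a front vowel (*emnule*, *sisi*, *dafi*); -u when the last vowel of the stem is a back vowel (*nifesdu*, *alva*).
*ewzu*: last vowel = /u/, a back vowel → -u → *ewzuu*.
*tosuri*: last vowel = /i/, a front vowel → -ibi → *tosuriibi*.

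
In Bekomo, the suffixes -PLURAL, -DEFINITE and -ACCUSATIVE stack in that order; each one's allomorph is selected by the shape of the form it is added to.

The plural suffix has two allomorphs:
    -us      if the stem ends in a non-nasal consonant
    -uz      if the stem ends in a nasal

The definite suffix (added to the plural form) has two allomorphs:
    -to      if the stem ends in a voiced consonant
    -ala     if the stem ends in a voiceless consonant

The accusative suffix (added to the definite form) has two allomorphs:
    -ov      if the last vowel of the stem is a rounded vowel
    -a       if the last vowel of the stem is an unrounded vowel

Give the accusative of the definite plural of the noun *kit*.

Since the final consonant of *kit* is /t/ (non-nasal), it takes -us, giving *kitus*.
Since the final consonant of the plural form *kitus* is /s/ (voiceless), it takes -ala, giving *kitusala*.
The last vowel of the definite form *kitusala* is /a/, which is an unrounded vowel, so the accusative suffix is -a, giving *kitusalaa*.

kitusalaa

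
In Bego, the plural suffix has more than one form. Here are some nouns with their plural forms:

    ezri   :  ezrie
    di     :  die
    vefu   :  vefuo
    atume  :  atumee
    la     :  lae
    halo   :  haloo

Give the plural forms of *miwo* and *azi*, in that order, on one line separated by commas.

miwoo, azie

The alternation tracks the last vowel of the stem — -o when the last vowel of the stem is a rounded vowel (*vefu*, *halo*); -e when the last vowel of the stem is an unrounded vowel (*ezri*, *di*, *atume*, *la*).
*miwo*: last vowel = /o/, a rounded vowel → -o → *miwoo*.
*azi*: last vowel = /i/, an unrounded vowel → -e → *azie*.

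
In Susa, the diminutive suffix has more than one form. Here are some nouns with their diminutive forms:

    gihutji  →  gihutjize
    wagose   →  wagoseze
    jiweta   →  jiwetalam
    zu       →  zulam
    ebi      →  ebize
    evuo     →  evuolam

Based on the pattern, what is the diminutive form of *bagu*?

The suffix is conditioned by the last vowel: -ze when the last vowel of the stem is a front vowel (*gihutji*, *wagose*, *ebi*); -lam when the last vowel of the stem is a back vowel (*jiweta*, *zu*, *evuo*).
Since the last vowel of *bagu* is /u/ (a back vowel), it takes -lam, giving *bagulam*.

bagulam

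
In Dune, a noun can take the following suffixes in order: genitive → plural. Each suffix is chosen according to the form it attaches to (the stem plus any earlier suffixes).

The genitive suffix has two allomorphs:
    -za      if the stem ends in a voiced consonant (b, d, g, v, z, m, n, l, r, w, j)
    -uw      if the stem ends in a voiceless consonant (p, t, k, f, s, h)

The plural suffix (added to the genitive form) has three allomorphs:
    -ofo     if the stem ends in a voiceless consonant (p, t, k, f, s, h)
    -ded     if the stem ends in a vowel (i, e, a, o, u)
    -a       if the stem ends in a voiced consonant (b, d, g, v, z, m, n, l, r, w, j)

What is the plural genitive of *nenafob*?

nenafobzaded

*nenafob*: final consonant = /b/, voiced → -za → *nenafobza*.
The final sound of the genitive form *nenafobza* is /a/, which is a vowel, so the plural suffix is -ded, giving *nenafobzaded*.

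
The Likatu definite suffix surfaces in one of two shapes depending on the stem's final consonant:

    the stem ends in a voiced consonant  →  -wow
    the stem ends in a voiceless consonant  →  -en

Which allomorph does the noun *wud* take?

The final consonant of *wud* is /d/, which is voiced, so the suffix is -wow.

-wow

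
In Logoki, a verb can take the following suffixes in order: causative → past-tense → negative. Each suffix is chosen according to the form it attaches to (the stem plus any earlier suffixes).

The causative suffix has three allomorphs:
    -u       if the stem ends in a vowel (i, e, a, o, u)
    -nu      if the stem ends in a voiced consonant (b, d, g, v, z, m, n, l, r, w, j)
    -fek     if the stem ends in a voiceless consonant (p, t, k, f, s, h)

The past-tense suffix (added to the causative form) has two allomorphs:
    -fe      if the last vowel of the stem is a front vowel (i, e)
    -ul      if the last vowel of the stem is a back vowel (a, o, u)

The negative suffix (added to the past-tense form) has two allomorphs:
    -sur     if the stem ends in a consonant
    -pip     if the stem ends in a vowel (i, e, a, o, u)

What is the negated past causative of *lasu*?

lasuuulsur

*lasu* — final sound /u/ (a vowel) → -u → *lasuu*.
The causative form *lasuu* — last vowel /u/ (a back vowel) → -ul → *lasuuul*.
The past-tense form *lasuuul*: final sound = /l/, a consonant → -sur → *lasuuulsur*.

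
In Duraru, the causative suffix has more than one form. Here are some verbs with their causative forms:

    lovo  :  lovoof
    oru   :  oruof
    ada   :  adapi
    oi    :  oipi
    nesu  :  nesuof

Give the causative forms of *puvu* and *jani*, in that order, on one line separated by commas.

puvuof, janipi

The alternation tracks the last vowel of the stem — -of when the last vowel of the stem is a rounded vowel (*lovo*, *oru*, *nesu*); -pi when the last vowel of the stem is an unrounded vowel (*ada*, *oi*).
The last vowel of *puvu* is /u/, which is a rounded vowel, so the suffix is -of, giving *puvuof*.
Since the last vowel of *jani* is /i/ (an unrounded vowel), it takes -pi, giving *janipi*.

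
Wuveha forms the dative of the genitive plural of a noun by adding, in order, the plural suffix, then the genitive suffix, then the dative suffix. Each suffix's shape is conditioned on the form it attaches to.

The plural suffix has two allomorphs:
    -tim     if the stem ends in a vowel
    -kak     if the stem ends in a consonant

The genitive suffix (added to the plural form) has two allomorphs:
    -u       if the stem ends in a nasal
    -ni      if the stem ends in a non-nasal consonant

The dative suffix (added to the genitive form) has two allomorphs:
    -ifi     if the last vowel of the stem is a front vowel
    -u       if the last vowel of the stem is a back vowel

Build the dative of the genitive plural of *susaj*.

The final sound of *susaj* is /j/, which is a consonant, so the plural suffix is -kak, giving *susajkak*.
The plural form *susajkak* — final consonant /k/ (non-nasal) → -ni → *susajkakni*.
Since the last vowel of the genitive form *susajkakni* is /i/ (a front vowel), it takes -ifi, giving *susajkakniifi*.

susajkakniifi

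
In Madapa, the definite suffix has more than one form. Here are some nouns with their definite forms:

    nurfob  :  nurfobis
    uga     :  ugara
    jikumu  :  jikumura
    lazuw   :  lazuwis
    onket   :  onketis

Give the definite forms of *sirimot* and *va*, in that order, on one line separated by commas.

sirimotis, vara

The pattern is consonant vs. vowel: -is when the stem ends in a consonant (*nurfob*, *lazuw*, *onket*); -ra when the stem ends in a vowel (*uga*, *jikumu*).
*sirimot*: final sound = /t/, a consonant → -is → *sirimotis*.
*va* — final sound /a/ (a vowel) → -ra → *vara*.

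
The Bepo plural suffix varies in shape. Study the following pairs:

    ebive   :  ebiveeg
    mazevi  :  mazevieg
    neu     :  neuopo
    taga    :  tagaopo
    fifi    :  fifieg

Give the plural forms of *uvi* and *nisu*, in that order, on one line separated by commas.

uvieg, nisuopo

The pattern is front/back vowel harmony: -eg when the last vowel of the stem is a front vowel (*ebive*, *mazevi*, *fifi*); -opo when the last vowel of the stem is a back vowel (*neu*, *taga*).
*uvi* — last vowel /i/ (a front vowel) → -eg → *uvieg*.
The last vowel of *nisu* is /u/, which is a back vowel, so the suffix is -opo, giving *nisuopo*.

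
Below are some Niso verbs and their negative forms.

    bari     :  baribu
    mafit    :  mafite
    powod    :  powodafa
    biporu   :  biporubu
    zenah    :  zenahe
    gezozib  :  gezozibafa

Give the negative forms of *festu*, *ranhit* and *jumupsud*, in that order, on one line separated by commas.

festubu, ranhite, jumupsudafa

The suffix is conditioned by the final sound: -e when the stem ends in a voiceless consonant (*mafit*, *zenah*); -afa when the stem ends in a voiced consonant (*powod*, *gezozib*); -bu when the stem ends in a vowel (*bari*, *biporu*).
*festu*: final sound = /u/, a vowel → -bu → *festubu*.
*ranhit*: final sound = /t/, a voiceless consonant → -e → *ranhite*.
The final sound of *jumupsud* is /d/, which is a voiced consonant, so the suffix is -afa, giving *jumupsudafa*.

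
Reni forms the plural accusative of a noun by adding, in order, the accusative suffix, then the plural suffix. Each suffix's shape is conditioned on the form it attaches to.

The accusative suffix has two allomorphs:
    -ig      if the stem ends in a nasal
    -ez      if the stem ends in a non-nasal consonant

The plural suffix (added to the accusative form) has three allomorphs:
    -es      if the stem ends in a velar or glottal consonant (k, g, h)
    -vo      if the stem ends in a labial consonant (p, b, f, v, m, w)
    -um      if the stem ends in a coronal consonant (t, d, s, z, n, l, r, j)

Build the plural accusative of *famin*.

faminiges

The final consonant of *famin* is /n/, which is a nasal, so the accusative suffix is -ig, giving *faminig*.
The accusative form *faminig* — final consonant /g/ (velar/glottal) → -es → *faminiges*.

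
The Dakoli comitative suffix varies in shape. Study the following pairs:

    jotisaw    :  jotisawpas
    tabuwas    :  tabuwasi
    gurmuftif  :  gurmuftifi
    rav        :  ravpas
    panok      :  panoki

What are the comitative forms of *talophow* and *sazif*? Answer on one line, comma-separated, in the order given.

talophowpas, sazifi

The pattern is voicing of the final consonant: -i when the stem ends in a voiceless consonant (*tabuwas*, *gurmuftif*, *panok*); -pas when the stem ends in a voiced consonant (*jotisaw*, *rav*).
*talophow*: final consonant = /w/, voiced → -pas → *talophowpas*.
Since the final consonant of *sazif* is /f/ (voiceless), it takes -i, giving *sazifi*.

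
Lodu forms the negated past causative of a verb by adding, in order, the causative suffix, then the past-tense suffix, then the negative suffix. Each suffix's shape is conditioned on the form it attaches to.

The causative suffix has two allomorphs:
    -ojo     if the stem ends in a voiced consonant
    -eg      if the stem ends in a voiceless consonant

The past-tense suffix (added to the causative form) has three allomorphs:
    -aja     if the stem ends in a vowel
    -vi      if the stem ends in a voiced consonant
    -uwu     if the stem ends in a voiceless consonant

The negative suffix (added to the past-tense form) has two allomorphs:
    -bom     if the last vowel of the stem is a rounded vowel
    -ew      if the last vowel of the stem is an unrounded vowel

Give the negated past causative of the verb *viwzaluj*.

*viwzaluj*: final consonant = /j/, voiced → -ojo → *viwzalujojo*.
The final sound of the causative form *viwzalujojo* is /o/, which is a vowel, so the past-tense suffix is -aja, giving *viwzalujojoaja*.
The past-tense form *viwzalujojoaja*: last vowel = /a/, an unrounded vowel → -ew → *viwzalujojoajaew*.

viwzalujojoajaew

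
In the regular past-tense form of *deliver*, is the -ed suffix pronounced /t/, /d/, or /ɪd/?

The stem *deliver* ends in a voiced sound other than /d/.
The -ed suffix is realized as /ɪd/ after /t, d/; as /t/ after other voiceless consonants; and as /d/ after other voiced sounds.
So -ed on *deliver* is pronounced /d/.

/d/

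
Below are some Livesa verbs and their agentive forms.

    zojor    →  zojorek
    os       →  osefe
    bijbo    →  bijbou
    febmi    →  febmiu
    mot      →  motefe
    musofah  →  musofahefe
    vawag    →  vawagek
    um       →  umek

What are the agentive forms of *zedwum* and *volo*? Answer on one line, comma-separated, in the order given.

The suffix is conditioned by the final sound: -efe when the stem ends in a voiceless consonant (*os*, *mot*, *musofah*); -ek when the stem ends in a voiced consonant (*zojor*, *vawag*, *um*); -u when the stem ends in a vowel (*bijbo*, *febmi*).
*zedwum* — final sound /m/ (a voiced consonant) → -ek → *zedwumek*.
Since the final sound of *volo* is /o/ (a vowel), it takes -u, giving *volou*.

zedwumek, volou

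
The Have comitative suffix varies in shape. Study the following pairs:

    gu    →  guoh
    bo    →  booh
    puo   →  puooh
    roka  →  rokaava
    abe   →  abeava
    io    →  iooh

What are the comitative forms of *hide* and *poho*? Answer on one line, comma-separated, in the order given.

Looking at the last vowel of each stem: -oh when the last vowel of the stem is a rounded vowel (*gu*, *bo*, *puo*, *io*); -ava when the last vowel of the stem is an unrounded vowel (*roka*, *abe*).
*hide* — last vowel /e/ (an unrounded vowel) → -ava → *hideava*.
Since the last vowel of *poho* is /o/ (a rounded vowel), it takes -oh, giving *pohooh*.

hideava, pohooh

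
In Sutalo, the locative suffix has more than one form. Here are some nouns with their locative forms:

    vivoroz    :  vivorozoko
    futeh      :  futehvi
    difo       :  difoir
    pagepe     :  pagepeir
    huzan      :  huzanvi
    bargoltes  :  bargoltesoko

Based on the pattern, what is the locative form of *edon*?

Looking at the final sound of each stem: -oko when the stem ends in a sibilant (*vivoroz*, *bargoltes*); -vi when the stem ends in a non-sibilant consonant (*futeh*, *huzan*); -ir when the stem ends in a vowel (*difo*, *pagepe*).
*edon*: final sound = /n/, a non-sibilant consonant → -vi → *edonvi*.

edonvi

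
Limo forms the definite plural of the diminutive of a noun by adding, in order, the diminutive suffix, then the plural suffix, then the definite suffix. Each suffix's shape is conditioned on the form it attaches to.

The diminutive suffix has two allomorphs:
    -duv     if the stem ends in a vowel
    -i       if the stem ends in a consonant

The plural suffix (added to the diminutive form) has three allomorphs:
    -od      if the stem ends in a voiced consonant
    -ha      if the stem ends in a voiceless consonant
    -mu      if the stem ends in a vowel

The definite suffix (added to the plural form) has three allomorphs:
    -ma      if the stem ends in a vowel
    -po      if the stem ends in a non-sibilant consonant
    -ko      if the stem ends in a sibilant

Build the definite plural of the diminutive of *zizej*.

zizejimuma

*zizej* — final sound /j/ (a consonant) → -i → *zizeji*.
The diminutive form *zizeji* — final sound /i/ (a vowel) → -mu → *zizejimu*.
The plural form *zizejimu*: final sound = /u/, a vowel → -ma → *zizejimuma*.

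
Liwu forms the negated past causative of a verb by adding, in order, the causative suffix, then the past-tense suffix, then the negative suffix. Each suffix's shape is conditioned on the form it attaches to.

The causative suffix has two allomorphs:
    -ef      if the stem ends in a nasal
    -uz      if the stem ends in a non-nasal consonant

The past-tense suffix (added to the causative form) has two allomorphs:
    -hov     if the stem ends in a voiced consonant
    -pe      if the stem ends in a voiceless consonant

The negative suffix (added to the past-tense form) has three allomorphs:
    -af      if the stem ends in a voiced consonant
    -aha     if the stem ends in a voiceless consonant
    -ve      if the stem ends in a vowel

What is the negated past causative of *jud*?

juduzhovaf

Since the final consonant of *jud* is /d/ (non-nasal), it takes -uz, giving *juduz*.
The final consonant of the causative form *juduz* is /z/, which is voiced, so the past-tense suffix is -hov, giving *juduzhov*.
Since the final sound of the past-tense form *juduzhov* is /v/ (a voiced consonant), it takes -af, giving *juduzhovaf*.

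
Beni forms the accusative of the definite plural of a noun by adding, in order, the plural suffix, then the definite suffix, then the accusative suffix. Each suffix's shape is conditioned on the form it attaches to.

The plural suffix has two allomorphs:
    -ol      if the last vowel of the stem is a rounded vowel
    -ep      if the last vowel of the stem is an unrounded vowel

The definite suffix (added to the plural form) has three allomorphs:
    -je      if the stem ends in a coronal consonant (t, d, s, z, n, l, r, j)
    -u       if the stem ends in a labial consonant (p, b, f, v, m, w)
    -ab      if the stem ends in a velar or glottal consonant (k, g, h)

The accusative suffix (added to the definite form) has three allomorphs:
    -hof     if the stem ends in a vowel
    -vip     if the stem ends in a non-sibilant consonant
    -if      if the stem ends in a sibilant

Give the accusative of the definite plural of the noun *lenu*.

lenuoljehof

*lenu* — last vowel /u/ (a rounded vowel) → -ol → *lenuol*.
The final consonant of the plural form *lenuol* is /l/, which is coronal, so the definite suffix is -je, giving *lenuolje*.
The definite form *lenuolje* — final sound /e/ (a vowel) → -hof → *lenuoljehof*.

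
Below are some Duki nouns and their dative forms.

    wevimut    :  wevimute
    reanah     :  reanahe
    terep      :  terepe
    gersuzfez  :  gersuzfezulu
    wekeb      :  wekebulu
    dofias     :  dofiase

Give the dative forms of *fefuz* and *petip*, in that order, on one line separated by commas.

fefuzulu, petipe

Looking at the final consonant of each stem: -e when the stem ends in a voiceless consonant (*wevimut*, *reanah*, *terep*, *dofias*); -ulu when the stem ends in a voiced consonant (*gersuzfez*, *wekeb*).
*fefuz*: final consonant = /z/, voiced → -ulu → *fefuzulu*.
Since the final consonant of *petip* is /p/ (voiceless), it takes -e, giving *petipe*.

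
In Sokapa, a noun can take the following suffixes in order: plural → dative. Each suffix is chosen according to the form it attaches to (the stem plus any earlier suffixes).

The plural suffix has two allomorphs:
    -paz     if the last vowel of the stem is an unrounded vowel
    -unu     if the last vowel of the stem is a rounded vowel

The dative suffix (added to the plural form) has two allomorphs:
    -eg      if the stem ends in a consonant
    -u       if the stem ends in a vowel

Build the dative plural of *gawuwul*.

Since the last vowel of *gawuwul* is /u/ (a rounded vowel), it takes -unu, giving *gawuwulunu*.
Since the final sound of the plural form *gawuwulunu* is /u/ (a vowel), it takes -u, giving *gawuwulunuu*.

gawuwulunuu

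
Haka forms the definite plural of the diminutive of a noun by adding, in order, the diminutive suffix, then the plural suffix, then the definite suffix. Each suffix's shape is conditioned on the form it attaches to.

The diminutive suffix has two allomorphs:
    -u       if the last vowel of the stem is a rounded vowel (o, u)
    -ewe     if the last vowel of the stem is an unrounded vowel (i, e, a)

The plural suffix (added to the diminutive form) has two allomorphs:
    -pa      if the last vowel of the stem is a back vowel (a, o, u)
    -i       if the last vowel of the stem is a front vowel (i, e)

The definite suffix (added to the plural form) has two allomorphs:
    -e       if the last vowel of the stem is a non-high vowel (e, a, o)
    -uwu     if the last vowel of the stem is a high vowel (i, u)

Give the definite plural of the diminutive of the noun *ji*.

The last vowel of *ji* is /i/, which is an unrounded vowel, so the diminutive suffix is -ewe, giving *jiewe*.
The diminutive form *jiewe* — last vowel /e/ (a front vowel) → -i → *jiewei*.
The last vowel of the plural form *jiewei* is /i/, which is a high vowel, so the definite suffix is -uwu, giving *jieweiuwu*.

jieweiuwu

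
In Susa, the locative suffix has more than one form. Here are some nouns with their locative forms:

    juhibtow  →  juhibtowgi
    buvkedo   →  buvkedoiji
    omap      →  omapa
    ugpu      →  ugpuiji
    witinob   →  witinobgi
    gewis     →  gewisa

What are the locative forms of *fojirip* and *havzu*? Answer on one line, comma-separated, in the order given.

fojiripa, havzuiji

The suffix is conditioned by the final sound: -a when the stem ends in a voiceless consonant (*omap*, *gewis*); -gi when the stem ends in a voiced consonant (*juhibtow*, *witinob*); -iji when the stem ends in a vowel (*buvkedo*, *ugpu*).
Since the final sound of *fojirip* is /p/ (a voiceless consonant), it takes -a, giving *fojiripa*.
*havzu*: final sound = /u/, a vowel → -iji → *havzuiji*.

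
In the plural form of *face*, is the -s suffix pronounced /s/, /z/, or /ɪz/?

The stem *face* ends in a sibilant (/s, z, ʃ, ʒ, tʃ, dʒ/).
The plural suffix surfaces as /ɪz/ after sibilants, /s/ after other voiceless consonants, and /z/ after other voiced sounds.
So the plural -s on *face* is pronounced /ɪz/.

/ɪz/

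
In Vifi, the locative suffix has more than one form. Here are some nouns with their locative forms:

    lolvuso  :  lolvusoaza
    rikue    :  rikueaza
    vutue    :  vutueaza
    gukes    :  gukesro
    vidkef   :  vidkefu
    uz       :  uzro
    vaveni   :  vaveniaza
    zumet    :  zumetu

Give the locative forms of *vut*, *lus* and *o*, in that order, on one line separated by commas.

The pattern is sibilance of the final sound: -ro when the stem ends in a sibilant (*gukes*, *uz*); -u when the stem ends in a non-sibilant consonant (*vidkef*, *zumet*); -aza when the stem ends in a vowel (*lolvuso*, *rikue*, *vutue*, *vaveni*).
Since the final sound of *vut* is /t/ (a non-sibilant consonant), it takes -u, giving *vutu*.
*lus* — final sound /s/ (a sibilant) → -ro → *lusro*.
The final sound of *o* is /o/, which is a vowel, so the suffix is -aza, giving *oaza*.

vutu, lusro, oaza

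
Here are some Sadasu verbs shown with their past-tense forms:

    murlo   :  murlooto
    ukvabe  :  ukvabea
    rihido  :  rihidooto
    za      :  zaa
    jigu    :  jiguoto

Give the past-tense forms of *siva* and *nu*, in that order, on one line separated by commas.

The alternation tracks the last vowel of the stem — -oto when the last vowel of the stem is a rounded vowel (*murlo*, *rihido*, *jigu*); -a when the last vowel of the stem is an unrounded vowel (*ukvabe*, *za*).
*siva*: last vowel = /a/, an unrounded vowel → -a → *sivaa*.
*nu* — last vowel /u/ (a rounded vowel) → -oto → *nuoto*.

sivaa, nuoto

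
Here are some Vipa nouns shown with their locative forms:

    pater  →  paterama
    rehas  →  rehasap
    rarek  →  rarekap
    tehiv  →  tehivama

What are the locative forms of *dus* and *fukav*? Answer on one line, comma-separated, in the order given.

dusap, fukavama

Looking at the final consonant of each stem: -ap when the stem ends in a voiceless consonant (*rehas*, *rarek*); -ama when the stem ends in a voiced consonant (*pater*, *tehiv*).
*dus* — final consonant /s/ (voiceless) → -ap → *dusap*.
The final consonant of *fukav* is /v/, which is voiced, so the suffix is -ama, giving *fukavama*.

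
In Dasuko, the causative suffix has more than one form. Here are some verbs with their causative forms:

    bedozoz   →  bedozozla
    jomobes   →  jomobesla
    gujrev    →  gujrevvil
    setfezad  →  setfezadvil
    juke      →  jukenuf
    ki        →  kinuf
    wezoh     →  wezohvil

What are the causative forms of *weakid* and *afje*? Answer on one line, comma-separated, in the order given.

weakidvil, afjenuf

The suffix is conditioned by the final sound: -la when the stem ends in a sibilant (*bedozoz*, *jomobes*); -vil when the stem ends in a non-sibilant consonant (*gujrev*, *setfezad*, *wezoh*); -nuf when the stem ends in a vowel (*juke*, *ki*).
*weakid* — final sound /d/ (a non-sibilant consonant) → -vil → *weakidvil*.
*afje*: final sound = /e/, a vowel → -nuf → *afjenuf*.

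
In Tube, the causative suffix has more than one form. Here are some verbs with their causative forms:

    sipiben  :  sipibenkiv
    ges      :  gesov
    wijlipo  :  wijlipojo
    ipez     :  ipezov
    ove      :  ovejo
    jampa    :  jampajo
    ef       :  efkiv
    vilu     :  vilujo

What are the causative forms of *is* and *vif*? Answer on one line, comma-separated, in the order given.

The alternation tracks the final sound of the stem — -ov when the stem ends in a sibilant (*ges*, *ipez*); -kiv when the stem ends in a non-sibilant consonant (*sipiben*, *ef*); -jo when the stem ends in a vowel (*wijlipo*, *ove*, *jampa*, *vilu*).
Since the final sound of *is* is /s/ (a sibilant), it takes -ov, giving *isov*.
Since the final sound of *vif* is /f/ (a non-sibilant consonant), it takes -kiv, giving *vifkiv*.

isov, vifkiv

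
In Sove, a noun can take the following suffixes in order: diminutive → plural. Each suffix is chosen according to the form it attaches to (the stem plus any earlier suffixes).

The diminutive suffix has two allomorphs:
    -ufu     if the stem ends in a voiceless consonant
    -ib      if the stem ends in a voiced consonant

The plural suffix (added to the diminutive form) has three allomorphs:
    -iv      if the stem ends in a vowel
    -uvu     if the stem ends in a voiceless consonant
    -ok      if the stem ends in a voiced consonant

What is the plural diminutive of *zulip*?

zulipufuiv

Since the final consonant of *zulip* is /p/ (voiceless), it takes -ufu, giving *zulipufu*.
The final sound of the diminutive form *zulipufu* is /u/, which is a vowel, so the plural suffix is -iv, giving *zulipufuiv*.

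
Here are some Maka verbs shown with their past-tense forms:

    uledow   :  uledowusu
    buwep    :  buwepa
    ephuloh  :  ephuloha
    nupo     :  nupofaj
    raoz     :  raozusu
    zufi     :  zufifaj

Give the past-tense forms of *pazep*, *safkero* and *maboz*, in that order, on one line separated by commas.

The pattern is voicing of the final sound: -a when the stem ends in a voiceless consonant (*buwep*, *ephuloh*); -usu when the stem ends in a voiced consonant (*uledow*, *raoz*); -faj when the stem ends in a vowel (*nupo*, *zufi*).
*pazep* — final sound /p/ (a voiceless consonant) → -a → *pazepa*.
*safkero* — final sound /o/ (a vowel) → -faj → *safkerofaj*.
*maboz* — final sound /z/ (a voiced consonant) → -usu → *mabozusu*.

pazepa, safkerofaj, mabozusu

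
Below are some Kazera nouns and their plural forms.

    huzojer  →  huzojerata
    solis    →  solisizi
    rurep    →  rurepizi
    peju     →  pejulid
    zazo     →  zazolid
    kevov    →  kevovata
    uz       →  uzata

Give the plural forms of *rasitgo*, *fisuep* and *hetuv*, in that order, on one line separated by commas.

The pattern is voicing of the final sound: -izi when the stem ends in a voiceless consonant (*solis*, *rurep*); -ata when the stem ends in a voiced consonant (*huzojer*, *kevov*, *uz*); -lid when the stem ends in a vowel (*peju*, *zazo*).
Since the final sound of *rasitgo* is /o/ (a vowel), it takes -lid, giving *rasitgolid*.
*fisuep* — final sound /p/ (a voiceless consonant) → -izi → *fisuepizi*.
Since the final sound of *hetuv* is /v/ (a voiced consonant), it takes -ata, giving *hetuvata*.

rasitgolid, fisuepizi, hetuvata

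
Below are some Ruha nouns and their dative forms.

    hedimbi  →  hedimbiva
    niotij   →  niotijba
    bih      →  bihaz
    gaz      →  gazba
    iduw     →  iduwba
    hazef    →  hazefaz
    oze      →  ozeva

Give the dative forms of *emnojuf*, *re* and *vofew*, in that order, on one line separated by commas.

emnojufaz, reva, vofewba

The suffix is conditioned by the final sound: -az when the stem ends in a voiceless consonant (*bih*, *hazef*); -ba when the stem ends in a voiced consonant (*niotij*, *gaz*, *iduw*); -va when the stem ends in a vowel (*hedimbi*, *oze*).
*emnojuf*: final sound = /f/, a voiceless consonant → -az → *emnojufaz*.
Since the final sound of *re* is /e/ (a vowel), it takes -va, giving *reva*.
Since the final sound of *vofew* is /w/ (a voiced consonant), it takes -ba, giving *vofewba*.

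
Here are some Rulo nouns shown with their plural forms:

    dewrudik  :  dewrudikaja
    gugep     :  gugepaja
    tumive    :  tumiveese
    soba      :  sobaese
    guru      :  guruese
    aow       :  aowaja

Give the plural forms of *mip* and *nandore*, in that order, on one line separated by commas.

mipaja, nandoreese

The suffix is conditioned by the final sound: -aja when the stem ends in a consonant (*dewrudik*, *gugep*, *aow*); -ese when the stem ends in a vowel (*tumive*, *soba*, *guru*).
The final sound of *mip* is /p/, which is a consonant, so the suffix is -aja, giving *mipaja*.
The final sound of *nandore* is /e/, which is a vowel, so the suffix is -ese, giving *nandoreese*.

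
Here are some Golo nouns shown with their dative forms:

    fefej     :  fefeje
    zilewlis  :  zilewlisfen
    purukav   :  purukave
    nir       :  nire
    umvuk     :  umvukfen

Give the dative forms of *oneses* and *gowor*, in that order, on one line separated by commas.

onesesfen, gowore

The suffix is conditioned by the final consonant: -fen when the stem ends in a voiceless consonant (*zilewlis*, *umvuk*); -e when the stem ends in a voiced consonant (*fefej*, *purukav*, *nir*).
The final consonant of *oneses* is /s/, which is voiceless, so the suffix is -fen, giving *onesesfen*.
Since the final consonant of *gowor* is /r/ (voiced), it takes -e, giving *gowore*.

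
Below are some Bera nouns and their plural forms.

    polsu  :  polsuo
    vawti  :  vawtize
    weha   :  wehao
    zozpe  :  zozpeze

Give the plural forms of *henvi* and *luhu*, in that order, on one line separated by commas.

Looking at the last vowel of each stem: -ze when the last vowel of the stem is a front vowel (*vawti*, *zozpe*); -o when the last vowel of the stem is a back vowel (*polsu*, *weha*).
*henvi* — last vowel /i/ (a front vowel) → -ze → *henvize*.
Since the last vowel of *luhu* is /u/ (a back vowel), it takes -o, giving *luhuo*.

henvize, luhuo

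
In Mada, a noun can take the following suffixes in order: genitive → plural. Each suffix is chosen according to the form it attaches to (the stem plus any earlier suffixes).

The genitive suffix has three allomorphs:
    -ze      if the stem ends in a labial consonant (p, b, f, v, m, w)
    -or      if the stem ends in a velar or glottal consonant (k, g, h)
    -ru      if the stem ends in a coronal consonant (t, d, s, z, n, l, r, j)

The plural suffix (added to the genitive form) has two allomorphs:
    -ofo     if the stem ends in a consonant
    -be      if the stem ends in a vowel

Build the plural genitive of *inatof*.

The final consonant of *inatof* is /f/, which is labial, so the genitive suffix is -ze, giving *inatofze*.
The genitive form *inatofze* — final sound /e/ (a vowel) → -be → *inatofzebe*.

inatofzebe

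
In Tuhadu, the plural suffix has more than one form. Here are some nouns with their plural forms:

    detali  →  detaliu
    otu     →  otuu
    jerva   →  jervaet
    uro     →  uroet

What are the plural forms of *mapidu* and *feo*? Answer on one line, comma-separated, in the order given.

mapiduu, feoet

The suffix is conditioned by the last vowel: -u when the last vowel of the stem is a high vowel (*detali*, *otu*); -et when the last vowel of the stem is a non-high vowel (*jerva*, *uro*).
*mapidu* — last vowel /u/ (a high vowel) → -u → *mapiduu*.
*feo* — last vowel /o/ (a non-high vowel) → -et → *feoet*.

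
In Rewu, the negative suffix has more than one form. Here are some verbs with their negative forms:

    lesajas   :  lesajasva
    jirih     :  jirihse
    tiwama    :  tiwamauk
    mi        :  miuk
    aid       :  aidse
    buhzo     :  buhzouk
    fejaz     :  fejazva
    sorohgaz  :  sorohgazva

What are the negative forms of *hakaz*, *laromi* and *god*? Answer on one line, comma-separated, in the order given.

hakazva, laromiuk, godse

Looking at the final sound of each stem: -va when the stem ends in a sibilant (*lesajas*, *fejaz*, *sorohgaz*); -se when the stem ends in a non-sibilant consonant (*jirih*, *aid*); -uk when the stem ends in a vowel (*tiwama*, *mi*, *buhzo*).
*hakaz* — final sound /z/ (a sibilant) → -va → *hakazva*.
Since the final sound of *laromi* is /i/ (a vowel), it takes -uk, giving *laromiuk*.
The final sound of *god* is /d/, which is a non-sibilant consonant, so the suffix is -se, giving *godse*.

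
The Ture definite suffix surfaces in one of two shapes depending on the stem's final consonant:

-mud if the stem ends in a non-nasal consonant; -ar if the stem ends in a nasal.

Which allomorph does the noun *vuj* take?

*vuj* — final consonant /j/ (non-nasal) → -mud.

-mud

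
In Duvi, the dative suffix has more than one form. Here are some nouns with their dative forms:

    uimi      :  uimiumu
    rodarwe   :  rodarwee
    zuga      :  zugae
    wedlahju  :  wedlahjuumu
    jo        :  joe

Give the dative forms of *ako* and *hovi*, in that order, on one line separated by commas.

akoe, hoviumu

The suffix is conditioned by the last vowel: -umu when the last vowel of the stem is a high vowel (*uimi*, *wedlahju*); -e when the last vowel of the stem is a non-high vowel (*rodarwe*, *zuga*, *jo*).
*ako*: last vowel = /o/, a non-high vowel → -e → *akoe*.
The last vowel of *hovi* is /i/, which is a high vowel, so the suffix is -umu, giving *hoviumu*.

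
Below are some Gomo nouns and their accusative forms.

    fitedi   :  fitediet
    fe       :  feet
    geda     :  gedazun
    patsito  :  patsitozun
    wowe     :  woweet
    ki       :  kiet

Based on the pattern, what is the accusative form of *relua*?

reluazun

The alternation tracks the last vowel of the stem — -et when the last vowel of the stem is a front vowel (*fitedi*, *fe*, *wowe*, *ki*); -zun when the last vowel of the stem is a back vowel (*geda*, *patsito*).
The last vowel of *relua* is /a/, which is a back vowel, so the suffix is -zun, giving *reluazun*.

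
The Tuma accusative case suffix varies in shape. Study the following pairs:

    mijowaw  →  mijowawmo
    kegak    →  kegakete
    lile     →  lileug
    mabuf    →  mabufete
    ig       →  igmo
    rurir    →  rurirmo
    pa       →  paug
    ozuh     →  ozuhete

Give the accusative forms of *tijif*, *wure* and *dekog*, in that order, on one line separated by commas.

Looking at the final sound of each stem: -ete when the stem ends in a voiceless consonant (*kegak*, *mabuf*, *ozuh*); -mo when the stem ends in a voiced consonant (*mijowaw*, *ig*, *rurir*); -ug when the stem ends in a vowel (*lile*, *pa*).
Since the final sound of *tijif* is /f/ (a voiceless consonant), it takes -ete, giving *tijifete*.
Since the final sound of *wure* is /e/ (a vowel), it takes -ug, giving *wureug*.
*dekog*: final sound = /g/, a voiced consonant → -mo → *dekogmo*.

tijifete, wureug, dekogmo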